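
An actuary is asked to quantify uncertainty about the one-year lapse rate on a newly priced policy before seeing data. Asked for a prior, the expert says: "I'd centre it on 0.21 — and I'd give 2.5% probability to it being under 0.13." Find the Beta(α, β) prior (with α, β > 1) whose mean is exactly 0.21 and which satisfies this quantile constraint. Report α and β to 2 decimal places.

α ≈ 17.47, β ≈ 65.72

With mean 0.21 fixed, write α = 0.21s, β = 0.79s where s = α+β.
Need P(θ < 0.13) = 0.025 under Beta(0.21s, 0.79s). Normal approximation: (q−m)/√(m(1−m)/s) ≈ z_{0.025} = -1.96, so s ≈ 0.21·0.79·(-1.96)²/(0.13−0.21)² = 99.6.
At s = 99.6: P(θ<0.13) ≈ 0.016. Adjusting to match 0.025 gives s ≈ 83.20.
So α = 0.21·83.20 ≈ 17.47, β = 0.79·83.20 ≈ 65.72.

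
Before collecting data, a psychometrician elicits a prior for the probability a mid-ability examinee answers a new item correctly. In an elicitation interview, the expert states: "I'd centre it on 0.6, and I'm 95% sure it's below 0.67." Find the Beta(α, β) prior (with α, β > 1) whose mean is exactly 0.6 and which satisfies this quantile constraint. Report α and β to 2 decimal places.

With mean 0.6 fixed, write α = 0.6s, β = 0.4s where s = α+β.
Need P(θ < 0.67) = 0.95 under Beta(0.6s, 0.4s). Normal approximation: (q−m)/√(m(1−m)/s) ≈ z_{0.95} = 1.64, so s ≈ 0.6·0.4·(1.64)²/(0.67−0.6)² = 132.5.
At s = 132.5: P(θ<0.67) ≈ 0.953. Adjusting to match 0.95 gives s ≈ 128.31.
So α = 0.6·128.31 ≈ 76.99, β = 0.4·128.31 ≈ 51.32.

α ≈ 76.99, β ≈ 51.32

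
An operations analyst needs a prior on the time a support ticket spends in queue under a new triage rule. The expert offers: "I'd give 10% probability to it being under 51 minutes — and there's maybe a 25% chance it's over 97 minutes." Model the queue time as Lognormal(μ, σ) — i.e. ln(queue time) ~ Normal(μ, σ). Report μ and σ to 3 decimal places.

μ ≈ 4.353, σ ≈ 0.329

If T ~ Lognormal(μ,σ) then ln T ~ Normal(μ,σ), so the p-quantile of ln T is μ + z_p·σ.
ln(51) = 3.932 and ln(97) = 4.575; z_{0.1} = -1.282, z_{0.75} = 0.6745.
σ = (4.575 − 3.932)/(0.6745 − (-1.282)) = 0.329.
μ = 3.932 − (-1.282)·0.329 = 4.353.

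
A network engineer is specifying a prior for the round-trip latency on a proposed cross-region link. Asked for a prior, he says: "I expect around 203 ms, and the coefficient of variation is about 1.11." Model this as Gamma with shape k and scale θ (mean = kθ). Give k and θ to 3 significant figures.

For Gamma(k, scale θ): mean = kθ, variance = kθ², so CV = 1/√k.
CV = 1.11, hence k = 1/CV² = 0.812.
Then θ = mean/k = 203/0.812 = 250.

k ≈ 0.812, θ ≈ 250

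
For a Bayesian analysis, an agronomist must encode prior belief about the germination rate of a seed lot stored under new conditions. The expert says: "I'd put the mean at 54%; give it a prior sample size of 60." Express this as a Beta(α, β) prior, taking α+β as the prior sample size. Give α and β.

α = 32.4, β = 27.6

Under the effective-sample-size interpretation, Beta(α, β) has prior mean α/(α+β) and prior sample size α+β.
So α+β = 60 and α/(α+β) = 0.54, giving α = 0.54·60 = 32.4 and β = 60 − 32.4 = 27.6.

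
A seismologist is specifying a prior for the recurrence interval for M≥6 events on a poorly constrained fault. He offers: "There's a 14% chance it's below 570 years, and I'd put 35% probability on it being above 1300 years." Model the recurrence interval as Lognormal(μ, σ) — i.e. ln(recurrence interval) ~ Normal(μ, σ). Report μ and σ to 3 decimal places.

μ ≈ 6.953, σ ≈ 0.563

If T ~ Lognormal(μ,σ) then ln T ~ Normal(μ,σ), so the p-quantile of ln T is μ + z_p·σ.
ln(570) = 6.346 and ln(1300) = 7.17; z_{0.14} = -1.08, z_{0.65} = 0.3853.
σ = (7.17 − 6.346)/(0.3853 − (-1.08)) = 0.563.
μ = 6.346 − (-1.08)·0.563 = 6.953.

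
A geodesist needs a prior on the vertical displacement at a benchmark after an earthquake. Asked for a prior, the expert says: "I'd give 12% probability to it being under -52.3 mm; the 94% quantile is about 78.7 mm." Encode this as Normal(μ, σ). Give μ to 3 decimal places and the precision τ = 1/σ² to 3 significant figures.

The p-quantile of Normal(μ,σ) is μ + z_p·σ, with z_{0.12} = -1.175 and z_{0.94} = 1.555.
Eliminate σ: μ = (z₂·x₁ − z₁·x₂)/(z₂ − z₁) = (1.555·-52.3 − (-1.175)·78.7)/2.73 = 4.087.
Then σ = (x₂ − x₁)/(z₂ − z₁) = (78.7 − -52.3)/2.73 = 47.990.
Precision τ = 1/σ² = 1/47.99² = 0.000434.

μ = 4.087, τ = 0.000434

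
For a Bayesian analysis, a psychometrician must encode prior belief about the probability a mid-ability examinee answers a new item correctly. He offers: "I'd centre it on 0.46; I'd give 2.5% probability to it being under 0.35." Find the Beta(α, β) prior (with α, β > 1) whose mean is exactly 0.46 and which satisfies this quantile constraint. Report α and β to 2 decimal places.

With mean 0.46 fixed, write α = 0.46s, β = 0.54s where s = α+β.
Need P(θ < 0.35) = 0.025 under Beta(0.46s, 0.54s). Normal approximation: (q−m)/√(m(1−m)/s) ≈ z_{0.025} = -1.96, so s ≈ 0.46·0.54·(-1.96)²/(0.35−0.46)² = 78.9.
At s = 78.9: P(θ<0.35) ≈ 0.023. Adjusting to match 0.025 gives s ≈ 76.00.
So α = 0.46·76.00 ≈ 34.96, β = 0.54·76.00 ≈ 41.04.

α ≈ 34.96, β ≈ 41.04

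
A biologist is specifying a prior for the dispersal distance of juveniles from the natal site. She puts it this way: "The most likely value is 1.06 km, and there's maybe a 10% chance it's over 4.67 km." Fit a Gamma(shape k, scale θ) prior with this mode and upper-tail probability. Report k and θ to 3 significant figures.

k ≈ 1.82, θ ≈ 1.29

Gamma(k,θ) with k>1 has mode (k−1)θ, so θ = 1.06/(k−1).
Need P(X < 4.67) = 0.9 with θ tied to k this way. Start at k = 2, θ = 1.06: P(X<4.67) ≈ 0.934.
Too high — lower k to spread out. Iterating converges to k ≈ 1.82.
Then θ = 1.06/(1.82−1) ≈ 1.29.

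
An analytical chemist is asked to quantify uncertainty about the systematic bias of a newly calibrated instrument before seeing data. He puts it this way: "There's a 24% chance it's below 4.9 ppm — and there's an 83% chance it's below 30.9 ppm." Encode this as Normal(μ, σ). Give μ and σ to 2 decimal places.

μ = 15.96, σ = 15.66

For Normal(μ,σ), the p-quantile is μ + z_p·σ. Here z_{0.24} = -0.7063, z_{0.83} = 0.9542.
So 4.9 = μ − 0.7063σ and 30.9 = μ + 0.9542σ.
Subtracting: σ = (30.9 − 4.9)/(0.9542 − (-0.7063)) = 15.66.
Then μ = 4.9 − (-0.7063)·15.66 = 15.96.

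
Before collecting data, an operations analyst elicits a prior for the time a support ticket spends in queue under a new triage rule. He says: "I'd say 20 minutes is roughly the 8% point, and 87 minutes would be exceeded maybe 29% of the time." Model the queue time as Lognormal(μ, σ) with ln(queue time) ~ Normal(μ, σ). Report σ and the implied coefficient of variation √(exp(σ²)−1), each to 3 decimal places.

If T ~ Lognormal(μ,σ) then ln T ~ Normal(μ,σ), so the p-quantile of ln T is μ + z_p·σ.
ln(20) = 2.996 and ln(87) = 4.466; z_{0.08} = -1.405, z_{0.71} = 0.5534.
σ = (4.466 − 2.996)/(0.5534 − (-1.405)) = 0.751.
μ = 2.996 − (-1.405)·0.751 = 4.050.
CV = √(exp(σ²)−1) = √(exp(0.5635)−1) = 0.870.

σ ≈ 0.751, CV ≈ 0.870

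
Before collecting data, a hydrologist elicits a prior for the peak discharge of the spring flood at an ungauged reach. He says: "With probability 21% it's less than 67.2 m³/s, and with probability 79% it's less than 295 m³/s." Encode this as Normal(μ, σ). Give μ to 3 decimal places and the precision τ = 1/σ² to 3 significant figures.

The p-quantile of Normal(μ,σ) is μ + z_p·σ, with z_{0.21} = -0.8064 and z_{0.79} = 0.8064.
Eliminate σ: μ = (z₂·x₁ − z₁·x₂)/(z₂ − z₁) = (0.8064·67.2 − (-0.8064)·295)/1.613 = 181.100.
Then σ = (x₂ − x₁)/(z₂ − z₁) = (295 − 67.2)/1.613 = 141.241.
Precision τ = 1/σ² = 1/141.2² = 5.01e-05.

μ = 181.100, τ = 5.01e-05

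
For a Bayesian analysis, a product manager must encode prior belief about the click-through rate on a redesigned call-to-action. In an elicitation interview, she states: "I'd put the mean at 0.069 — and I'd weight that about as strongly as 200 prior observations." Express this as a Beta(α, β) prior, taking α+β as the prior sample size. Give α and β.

α = 13.8, β = 186.2

Under the effective-sample-size interpretation, Beta(α, β) has prior mean α/(α+β) and prior sample size α+β.
So α+β = 200 and α/(α+β) = 0.069, giving α = 0.069·200 = 13.8 and β = 200 − 13.8 = 186.2.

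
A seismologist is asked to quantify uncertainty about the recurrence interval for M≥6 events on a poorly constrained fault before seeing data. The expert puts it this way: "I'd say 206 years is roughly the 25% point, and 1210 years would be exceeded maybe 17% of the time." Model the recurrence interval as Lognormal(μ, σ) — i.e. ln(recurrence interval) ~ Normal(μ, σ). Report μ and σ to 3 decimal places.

If T ~ Lognormal(μ,σ) then ln T ~ Normal(μ,σ), so the p-quantile of ln T is μ + z_p·σ.
ln(206) = 5.328 and ln(1210) = 7.098; z_{0.25} = -0.6745, z_{0.83} = 0.9542.
σ = (7.098 − 5.328)/(0.9542 − (-0.6745)) = 1.087.
μ = 5.328 − (-0.6745)·1.087 = 6.061.

μ ≈ 6.061, σ ≈ 1.087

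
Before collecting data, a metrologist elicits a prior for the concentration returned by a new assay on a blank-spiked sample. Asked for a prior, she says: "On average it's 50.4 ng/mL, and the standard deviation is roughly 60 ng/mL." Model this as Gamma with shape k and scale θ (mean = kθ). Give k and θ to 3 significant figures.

k ≈ 0.706, θ ≈ 71.4

For Gamma(k, scale θ): mean = kθ, variance = kθ², so CV = 1/√k.
CV = SD/mean = 60/50.4 = 1.19, hence k = 1/CV² = 0.706.
Then θ = mean/k = 50.4/0.706 = 71.4.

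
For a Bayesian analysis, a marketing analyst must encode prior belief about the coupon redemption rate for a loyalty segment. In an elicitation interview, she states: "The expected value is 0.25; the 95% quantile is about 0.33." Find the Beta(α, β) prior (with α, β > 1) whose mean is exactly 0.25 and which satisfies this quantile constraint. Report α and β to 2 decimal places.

With mean 0.25 fixed, write α = 0.25s, β = 0.75s where s = α+β.
Need P(θ < 0.33) = 0.95 under Beta(0.25s, 0.75s). Normal approximation: (q−m)/√(m(1−m)/s) ≈ z_{0.95} = 1.64, so s ≈ 0.25·0.75·(1.64)²/(0.33−0.25)² = 79.3.
At s = 79.3: P(θ<0.33) ≈ 0.944. Adjusting to match 0.95 gives s ≈ 85.17.
So α = 0.25·85.17 ≈ 21.29, β = 0.75·85.17 ≈ 63.88.

α ≈ 21.29, β ≈ 63.88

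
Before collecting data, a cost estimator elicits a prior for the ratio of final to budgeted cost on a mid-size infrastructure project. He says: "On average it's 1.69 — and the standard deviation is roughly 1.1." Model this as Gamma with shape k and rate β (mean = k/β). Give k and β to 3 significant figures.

k ≈ 2.36, β ≈ 1.4

For Gamma(k, rate β): mean = k/β, variance = k/β², so CV = 1/√k.
CV = SD/mean = 1.1/1.69 = 0.6509, hence k = 1/CV² = 2.36.
Then β = k/mean = 2.36/1.69 = 1.4.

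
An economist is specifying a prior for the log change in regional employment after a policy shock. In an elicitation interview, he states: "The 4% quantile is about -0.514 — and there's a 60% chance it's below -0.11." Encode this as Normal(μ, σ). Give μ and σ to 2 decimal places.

For Normal(μ,σ), the p-quantile is μ + z_p·σ. Here z_{0.04} = -1.751, z_{0.6} = 0.2533.
So -0.514 = μ − 1.751σ and -0.11 = μ + 0.2533σ.
Subtracting: σ = (-0.11 − -0.514)/(0.2533 − (-1.751)) = 0.20.
Then μ = -0.514 − (-1.751)·0.20 = -0.16.

μ = -0.16, σ = 0.20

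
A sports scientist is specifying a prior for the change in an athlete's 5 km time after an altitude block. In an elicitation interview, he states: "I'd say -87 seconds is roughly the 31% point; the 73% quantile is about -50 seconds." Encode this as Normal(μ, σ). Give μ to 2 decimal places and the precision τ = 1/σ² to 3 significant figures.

μ = -70.45, τ = 0.000898

For Normal(μ,σ), the p-quantile is μ + z_p·σ. Here z_{0.31} = -0.4959, z_{0.73} = 0.6128.
So -87 = μ − 0.4959σ and -50 = μ + 0.6128σ.
Subtracting: σ = (-50 − -87)/(0.6128 − (-0.4959)) = 33.37.
Then μ = -87 − (-0.4959)·33.37 = -70.45.
Precision τ = 1/σ² = 1/33.37² = 0.000898.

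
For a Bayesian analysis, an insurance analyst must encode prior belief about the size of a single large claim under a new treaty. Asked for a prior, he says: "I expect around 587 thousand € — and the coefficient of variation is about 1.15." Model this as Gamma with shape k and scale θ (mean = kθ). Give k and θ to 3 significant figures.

For Gamma(k, scale θ): mean = kθ, variance = kθ², so CV = 1/√k.
CV = 1.15, hence k = 1/CV² = 0.756.
Then θ = mean/k = 587/0.756 = 776.

k ≈ 0.756, θ ≈ 776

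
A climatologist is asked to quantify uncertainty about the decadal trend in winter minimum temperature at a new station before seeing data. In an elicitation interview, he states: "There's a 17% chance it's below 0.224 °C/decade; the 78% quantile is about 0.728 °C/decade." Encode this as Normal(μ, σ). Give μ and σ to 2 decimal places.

The p-quantile of Normal(μ,σ) is μ + z_p·σ, with z_{0.17} = -0.9542 and z_{0.78} = 0.7722.
Eliminate σ: μ = (z₂·x₁ − z₁·x₂)/(z₂ − z₁) = (0.7722·0.224 − (-0.9542)·0.728)/1.726 = 0.50.
Then σ = (x₂ − x₁)/(z₂ − z₁) = (0.728 − 0.224)/1.726 = 0.29.

μ = 0.50, σ = 0.29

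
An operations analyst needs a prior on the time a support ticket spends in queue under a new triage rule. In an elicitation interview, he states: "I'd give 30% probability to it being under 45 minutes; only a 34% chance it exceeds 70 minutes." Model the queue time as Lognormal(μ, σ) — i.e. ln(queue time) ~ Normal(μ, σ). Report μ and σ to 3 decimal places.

μ ≈ 4.054, σ ≈ 0.472

If T ~ Lognormal(μ,σ) then ln T ~ Normal(μ,σ), so the p-quantile of ln T is μ + z_p·σ.
ln(45) = 3.807 and ln(70) = 4.248; z_{0.3} = -0.5244, z_{0.66} = 0.4125.
σ = (4.248 − 3.807)/(0.4125 − (-0.5244)) = 0.472.
μ = 3.807 − (-0.5244)·0.472 = 4.054.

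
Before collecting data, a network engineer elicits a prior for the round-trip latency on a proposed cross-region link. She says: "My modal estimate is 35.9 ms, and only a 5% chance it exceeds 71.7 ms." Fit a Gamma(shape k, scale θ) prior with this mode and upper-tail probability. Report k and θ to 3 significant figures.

Gamma(k,θ) with k>1 has mode (k−1)θ, so θ = 35.9/(k−1).
Need P(X < 71.7) = 0.95 with θ tied to k this way. Start at k = 2, θ = 35.9: P(X<71.7) ≈ 0.593.
Too low — raise k to concentrate. Iterating converges to k ≈ 6.79.
Then θ = 35.9/(6.79−1) ≈ 6.2.

k ≈ 6.79, θ ≈ 6.2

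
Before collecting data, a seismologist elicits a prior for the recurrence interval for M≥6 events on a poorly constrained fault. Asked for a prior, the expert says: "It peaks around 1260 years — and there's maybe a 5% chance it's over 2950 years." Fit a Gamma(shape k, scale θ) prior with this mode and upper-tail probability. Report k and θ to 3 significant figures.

Gamma(k,θ) with k>1 has mode (k−1)θ, so θ = 1260/(k−1).
Need P(X < 2950) = 0.95 with θ tied to k this way. Start at k = 2, θ = 1260: P(X<2950) ≈ 0.679.
Too low — raise k to concentrate. Iterating converges to k ≈ 4.78.
Then θ = 1260/(4.78−1) ≈ 333.

k ≈ 4.78, θ ≈ 333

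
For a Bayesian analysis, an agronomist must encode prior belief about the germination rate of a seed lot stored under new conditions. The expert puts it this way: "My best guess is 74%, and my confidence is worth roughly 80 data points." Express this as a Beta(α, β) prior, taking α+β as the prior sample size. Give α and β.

α = 59.2, β = 20.8

Under the effective-sample-size interpretation, Beta(α, β) has prior mean α/(α+β) and prior sample size α+β.
So α+β = 80 and α/(α+β) = 0.74, giving α = 0.74·80 = 59.2 and β = 80 − 59.2 = 20.8.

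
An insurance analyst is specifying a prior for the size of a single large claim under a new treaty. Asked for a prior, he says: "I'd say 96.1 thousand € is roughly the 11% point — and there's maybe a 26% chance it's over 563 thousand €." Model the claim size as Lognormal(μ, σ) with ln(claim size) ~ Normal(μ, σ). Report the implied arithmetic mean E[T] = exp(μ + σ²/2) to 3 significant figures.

E[T] ≈ 479 thousand €

If T ~ Lognormal(μ,σ) then ln T ~ Normal(μ,σ), so the p-quantile of ln T is μ + z_p·σ.
ln(96.1) = 4.565 and ln(563) = 6.333; z_{0.11} = -1.227, z_{0.74} = 0.6433.
σ = (6.333 − 4.565)/(0.6433 − (-1.227)) = 0.945.
μ = 4.565 − (-1.227)·0.945 = 5.725.
E[T] = exp(μ + σ²/2) = exp(5.725 + 0.4469) = 479 thousand €.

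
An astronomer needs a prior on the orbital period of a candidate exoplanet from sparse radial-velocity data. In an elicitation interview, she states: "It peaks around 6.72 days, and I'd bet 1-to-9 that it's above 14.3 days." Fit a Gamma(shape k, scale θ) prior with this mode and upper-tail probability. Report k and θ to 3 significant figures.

Gamma(k,θ) with k>1 has mode (k−1)θ, so θ = 6.72/(k−1).
Need P(X < 14.3) = 0.9 with θ tied to k this way. Start at k = 2, θ = 6.72: P(X<14.3) ≈ 0.628.
Too low — raise k to concentrate. Iterating converges to k ≈ 4.37.
Then θ = 6.72/(4.37−1) ≈ 1.99.

k ≈ 4.37, θ ≈ 1.99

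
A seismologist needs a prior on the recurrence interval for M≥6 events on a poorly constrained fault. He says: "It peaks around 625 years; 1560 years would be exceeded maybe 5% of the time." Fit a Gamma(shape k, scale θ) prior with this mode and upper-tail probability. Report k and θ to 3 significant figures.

k ≈ 4.25, θ ≈ 193

Gamma(k,θ) with k>1 has mode (k−1)θ, so θ = 625/(k−1).
Need P(X < 1560) = 0.95 with θ tied to k this way. Start at k = 2, θ = 625: P(X<1560) ≈ 0.712.
Too low — raise k to concentrate. Iterating converges to k ≈ 4.25.
Then θ = 625/(4.25−1) ≈ 193.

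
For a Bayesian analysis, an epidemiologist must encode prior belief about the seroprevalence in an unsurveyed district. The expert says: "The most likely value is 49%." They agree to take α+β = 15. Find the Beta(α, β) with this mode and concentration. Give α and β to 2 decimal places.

α = 7.37, β = 7.63

For α,β > 1 the Beta mode is (α−1)/(α+β−2). With α+β = 15, the mode is (α−1)/13.
Set (α−1)/13 = 0.49 → α = 1 + 0.49·13 = 7.37.
β = 15 − α = 7.63.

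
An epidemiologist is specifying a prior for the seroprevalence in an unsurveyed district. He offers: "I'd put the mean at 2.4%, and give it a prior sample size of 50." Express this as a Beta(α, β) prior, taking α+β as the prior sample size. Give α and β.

α = 1.2, β = 48.8

Under the effective-sample-size interpretation, Beta(α, β) has prior mean α/(α+β) and prior sample size α+β.
So α+β = 50 and α/(α+β) = 0.024, giving α = 0.024·50 = 1.2 and β = 50 − 1.2 = 48.8.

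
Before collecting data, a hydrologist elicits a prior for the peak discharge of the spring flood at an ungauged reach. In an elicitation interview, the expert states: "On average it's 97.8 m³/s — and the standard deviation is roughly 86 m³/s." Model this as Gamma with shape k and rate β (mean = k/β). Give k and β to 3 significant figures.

k ≈ 1.29, β ≈ 0.0132

For Gamma(k, rate β): mean = k/β, variance = k/β², so CV = 1/√k.
CV = SD/mean = 86/97.8 = 0.8793, hence k = 1/CV² = 1.29.
Then β = k/mean = 1.29/97.8 = 0.0132.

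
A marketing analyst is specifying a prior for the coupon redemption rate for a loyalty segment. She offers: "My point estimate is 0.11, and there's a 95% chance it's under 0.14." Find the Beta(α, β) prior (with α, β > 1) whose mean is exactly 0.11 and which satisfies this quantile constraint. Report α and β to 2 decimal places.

α ≈ 35.32, β ≈ 285.75

With mean 0.11 fixed, write α = 0.11s, β = 0.89s where s = α+β.
Need P(θ < 0.14) = 0.95 under Beta(0.11s, 0.89s). Normal approximation: (q−m)/√(m(1−m)/s) ≈ z_{0.95} = 1.64, so s ≈ 0.11·0.89·(1.64)²/(0.14−0.11)² = 294.3.
At s = 294.3: P(θ<0.14) ≈ 0.943. Adjusting to match 0.95 gives s ≈ 321.07.
So α = 0.11·321.07 ≈ 35.32, β = 0.89·321.07 ≈ 285.75.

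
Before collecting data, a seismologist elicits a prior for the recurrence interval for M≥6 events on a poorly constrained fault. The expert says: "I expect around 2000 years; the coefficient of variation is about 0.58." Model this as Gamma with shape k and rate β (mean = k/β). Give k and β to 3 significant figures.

For Gamma(k, rate β): mean = k/β, variance = k/β², so CV = 1/√k.
CV = 0.58, hence k = 1/CV² = 2.97.
Then β = k/mean = 2.97/2000 = 0.00149.

k ≈ 2.97, β ≈ 0.00149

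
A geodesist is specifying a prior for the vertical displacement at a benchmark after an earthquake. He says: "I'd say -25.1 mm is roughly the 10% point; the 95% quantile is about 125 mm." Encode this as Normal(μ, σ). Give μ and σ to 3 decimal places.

μ = 40.633, σ = 51.292

For Normal(μ,σ), the p-quantile is μ + z_p·σ. Here z_{0.1} = -1.282, z_{0.95} = 1.645.
So -25.1 = μ − 1.282σ and 125 = μ + 1.645σ.
Subtracting: σ = (125 − -25.1)/(1.645 − (-1.282)) = 51.292.
Then μ = -25.1 − (-1.282)·51.292 = 40.633.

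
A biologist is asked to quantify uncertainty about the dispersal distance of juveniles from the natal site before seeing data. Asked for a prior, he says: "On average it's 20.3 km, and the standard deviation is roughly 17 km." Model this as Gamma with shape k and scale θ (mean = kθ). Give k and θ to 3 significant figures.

k ≈ 1.43, θ ≈ 14.2

For Gamma(k, scale θ): mean = kθ, variance = kθ², so CV = 1/√k.
CV = SD/mean = 17/20.3 = 0.8374, hence k = 1/CV² = 1.43.
Then θ = mean/k = 20.3/1.43 = 14.2.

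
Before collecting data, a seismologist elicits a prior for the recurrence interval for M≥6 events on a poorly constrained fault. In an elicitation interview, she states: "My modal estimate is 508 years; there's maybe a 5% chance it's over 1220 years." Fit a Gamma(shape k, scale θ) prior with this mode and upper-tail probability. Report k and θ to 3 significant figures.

Gamma(k,θ) with k>1 has mode (k−1)θ, so θ = 508/(k−1).
Need P(X < 1220) = 0.95 with θ tied to k this way. Start at k = 2, θ = 508: P(X<1220) ≈ 0.692.
Too low — raise k to concentrate. Iterating converges to k ≈ 4.55.
Then θ = 508/(4.55−1) ≈ 143.

k ≈ 4.55, θ ≈ 143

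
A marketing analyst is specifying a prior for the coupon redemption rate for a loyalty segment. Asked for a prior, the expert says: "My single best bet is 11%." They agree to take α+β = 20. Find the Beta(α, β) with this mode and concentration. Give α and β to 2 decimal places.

For α,β > 1 the Beta mode is (α−1)/(α+β−2). With α+β = 20, the mode is (α−1)/18.
Set (α−1)/18 = 0.11 → α = 1 + 0.11·18 = 2.98.
β = 20 − α = 17.02.

α = 2.98, β = 17.02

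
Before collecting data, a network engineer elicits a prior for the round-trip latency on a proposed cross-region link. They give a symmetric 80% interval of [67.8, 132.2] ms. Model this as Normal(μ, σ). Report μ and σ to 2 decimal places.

μ = 100.00, σ = 25.13

A symmetric 80% interval runs μ ± z·σ with z = 1.282.
Half-width = 32.2, so σ = 32.2/1.282 = 25.13.
μ is the interval midpoint, 100.00.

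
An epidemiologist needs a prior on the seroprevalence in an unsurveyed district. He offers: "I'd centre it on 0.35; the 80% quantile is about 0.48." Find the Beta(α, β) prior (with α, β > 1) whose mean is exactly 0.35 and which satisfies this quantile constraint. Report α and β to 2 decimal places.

With mean 0.35 fixed, write α = 0.35s, β = 0.65s where s = α+β.
Need P(θ < 0.48) = 0.8 under Beta(0.35s, 0.65s). Normal approximation: (q−m)/√(m(1−m)/s) ≈ z_{0.8} = 0.842, so s ≈ 0.35·0.65·(0.842)²/(0.48−0.35)² = 9.5.
At s = 9.5: P(θ<0.48) ≈ 0.805. Adjusting to match 0.8 gives s ≈ 9.13.
So α = 0.35·9.13 ≈ 3.20, β = 0.65·9.13 ≈ 5.93.

α ≈ 3.20, β ≈ 5.93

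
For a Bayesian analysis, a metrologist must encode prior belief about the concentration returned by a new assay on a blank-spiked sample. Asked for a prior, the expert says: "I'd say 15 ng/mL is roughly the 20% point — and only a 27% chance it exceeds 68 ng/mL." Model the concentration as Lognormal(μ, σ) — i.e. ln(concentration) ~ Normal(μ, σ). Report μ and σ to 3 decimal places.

If T ~ Lognormal(μ,σ) then ln T ~ Normal(μ,σ), so the p-quantile of ln T is μ + z_p·σ.
ln(15) = 2.708 and ln(68) = 4.22; z_{0.2} = -0.8416, z_{0.73} = 0.6128.
σ = (4.22 − 2.708)/(0.6128 − (-0.8416)) = 1.039.
μ = 2.708 − (-0.8416)·1.039 = 3.583.

μ ≈ 3.583, σ ≈ 1.039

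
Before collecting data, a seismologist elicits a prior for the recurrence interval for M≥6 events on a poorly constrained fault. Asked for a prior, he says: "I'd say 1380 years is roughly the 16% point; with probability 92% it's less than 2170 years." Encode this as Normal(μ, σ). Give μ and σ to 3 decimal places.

μ = 1707.407, σ = 329.231

The p-quantile of Normal(μ,σ) is μ + z_p·σ, with z_{0.16} = -0.9945 and z_{0.92} = 1.405.
Eliminate σ: μ = (z₂·x₁ − z₁·x₂)/(z₂ − z₁) = (1.405·1380 − (-0.9945)·2170)/2.4 = 1707.407.
Then σ = (x₂ − x₁)/(z₂ − z₁) = (2170 − 1380)/2.4 = 329.231.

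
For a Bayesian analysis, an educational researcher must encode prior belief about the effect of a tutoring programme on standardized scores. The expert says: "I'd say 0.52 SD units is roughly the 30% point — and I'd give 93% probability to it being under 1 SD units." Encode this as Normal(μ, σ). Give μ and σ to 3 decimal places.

The p-quantile of Normal(μ,σ) is μ + z_p·σ, with z_{0.3} = -0.5244 and z_{0.93} = 1.476.
Eliminate σ: μ = (z₂·x₁ − z₁·x₂)/(z₂ − z₁) = (1.476·0.52 − (-0.5244)·1)/2 = 0.646.
Then σ = (x₂ − x₁)/(z₂ − z₁) = (1 − 0.52)/2 = 0.240.

μ = 0.646, σ = 0.240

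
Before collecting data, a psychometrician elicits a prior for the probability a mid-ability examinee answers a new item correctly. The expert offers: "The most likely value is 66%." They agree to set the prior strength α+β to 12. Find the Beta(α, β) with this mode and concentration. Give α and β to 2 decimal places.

α = 7.60, β = 4.40

For α,β > 1 the Beta mode is (α−1)/(α+β−2). With α+β = 12, the mode is (α−1)/10.
Set (α−1)/10 = 0.66 → α = 1 + 0.66·10 = 7.60.
β = 12 − α = 4.40.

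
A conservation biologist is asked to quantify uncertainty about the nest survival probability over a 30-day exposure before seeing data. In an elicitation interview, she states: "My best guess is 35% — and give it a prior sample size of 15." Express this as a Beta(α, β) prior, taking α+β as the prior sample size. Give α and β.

Under the effective-sample-size interpretation, Beta(α, β) has prior mean α/(α+β) and prior sample size α+β.
So α+β = 15 and α/(α+β) = 0.35, giving α = 0.35·15 = 5.25 and β = 15 − 5.25 = 9.75.

α = 5.25, β = 9.75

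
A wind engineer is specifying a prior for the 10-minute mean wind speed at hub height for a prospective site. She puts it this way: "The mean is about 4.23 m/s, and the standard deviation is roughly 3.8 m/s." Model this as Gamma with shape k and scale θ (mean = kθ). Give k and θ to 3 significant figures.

For Gamma(k, scale θ): mean = kθ, variance = kθ², so CV = 1/√k.
CV = SD/mean = 3.8/4.23 = 0.8983, hence k = 1/CV² = 1.24.
Then θ = mean/k = 4.23/1.24 = 3.41.

k ≈ 1.24, θ ≈ 3.41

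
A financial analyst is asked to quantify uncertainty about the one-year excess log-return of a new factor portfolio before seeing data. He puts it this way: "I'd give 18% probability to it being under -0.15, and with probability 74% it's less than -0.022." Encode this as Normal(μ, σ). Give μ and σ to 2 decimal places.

μ = -0.07, σ = 0.08

The p-quantile of Normal(μ,σ) is μ + z_p·σ, with z_{0.18} = -0.9154 and z_{0.74} = 0.6433.
Eliminate σ: μ = (z₂·x₁ − z₁·x₂)/(z₂ − z₁) = (0.6433·-0.15 − (-0.9154)·-0.022)/1.559 = -0.07.
Then σ = (x₂ − x₁)/(z₂ − z₁) = (-0.022 − -0.15)/1.559 = 0.08.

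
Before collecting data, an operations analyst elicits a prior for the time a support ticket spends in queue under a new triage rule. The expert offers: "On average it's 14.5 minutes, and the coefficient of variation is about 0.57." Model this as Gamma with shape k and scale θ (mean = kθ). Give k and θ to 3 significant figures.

k ≈ 3.08, θ ≈ 4.71

For Gamma(k, scale θ): mean = kθ, variance = kθ², so CV = 1/√k.
CV = 0.57, hence k = 1/CV² = 3.08.
Then θ = mean/k = 14.5/3.08 = 4.71.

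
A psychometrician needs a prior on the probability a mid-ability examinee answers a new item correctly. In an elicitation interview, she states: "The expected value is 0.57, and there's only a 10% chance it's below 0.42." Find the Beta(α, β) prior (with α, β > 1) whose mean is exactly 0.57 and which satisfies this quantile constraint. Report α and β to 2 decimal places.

With mean 0.57 fixed, write α = 0.57s, β = 0.43s where s = α+β.
Need P(θ < 0.42) = 0.1 under Beta(0.57s, 0.43s). Normal approximation: (q−m)/√(m(1−m)/s) ≈ z_{0.1} = -1.28, so s ≈ 0.57·0.43·(-1.28)²/(0.42−0.57)² = 17.9.
At s = 17.9: P(θ<0.42) ≈ 0.100. Adjusting to match 0.1 gives s ≈ 17.96.
So α = 0.57·17.96 ≈ 10.24, β = 0.43·17.96 ≈ 7.72.

α ≈ 10.24, β ≈ 7.72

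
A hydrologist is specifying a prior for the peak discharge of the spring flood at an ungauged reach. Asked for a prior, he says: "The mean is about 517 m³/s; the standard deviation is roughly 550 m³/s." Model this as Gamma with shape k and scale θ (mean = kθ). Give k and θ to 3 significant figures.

For Gamma(k, scale θ): mean = kθ, variance = kθ², so CV = 1/√k.
CV = SD/mean = 550/517 = 1.064, hence k = 1/CV² = 0.884.
Then θ = mean/k = 517/0.884 = 585.

k ≈ 0.884, θ ≈ 585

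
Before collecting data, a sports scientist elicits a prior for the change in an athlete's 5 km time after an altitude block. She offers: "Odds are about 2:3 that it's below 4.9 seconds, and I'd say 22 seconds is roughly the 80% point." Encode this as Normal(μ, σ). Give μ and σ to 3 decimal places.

μ = 8.856, σ = 15.617

For Normal(μ,σ), the p-quantile is μ + z_p·σ. Here z_{0.4} = -0.2533, z_{0.8} = 0.8416.
So 4.9 = μ − 0.2533σ and 22 = μ + 0.8416σ.
Subtracting: σ = (22 − 4.9)/(0.8416 − (-0.2533)) = 15.617.
Then μ = 4.9 − (-0.2533)·15.617 = 8.856.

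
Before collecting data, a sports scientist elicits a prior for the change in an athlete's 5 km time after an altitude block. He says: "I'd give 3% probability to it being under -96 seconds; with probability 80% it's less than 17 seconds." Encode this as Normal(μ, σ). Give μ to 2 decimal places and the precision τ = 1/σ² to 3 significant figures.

The p-quantile of Normal(μ,σ) is μ + z_p·σ, with z_{0.03} = -1.881 and z_{0.8} = 0.8416.
Eliminate σ: μ = (z₂·x₁ − z₁·x₂)/(z₂ − z₁) = (0.8416·-96 − (-1.881)·17)/2.722 = -17.93.
Then σ = (x₂ − x₁)/(z₂ − z₁) = (17 − -96)/2.722 = 41.51.
Precision τ = 1/σ² = 1/41.51² = 0.00058.

μ = -17.93, τ = 0.00058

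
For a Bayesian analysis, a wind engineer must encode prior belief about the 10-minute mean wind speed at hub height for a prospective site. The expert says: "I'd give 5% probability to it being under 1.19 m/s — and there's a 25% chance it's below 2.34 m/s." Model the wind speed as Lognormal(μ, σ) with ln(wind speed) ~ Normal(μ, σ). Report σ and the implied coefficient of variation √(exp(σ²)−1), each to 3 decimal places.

σ ≈ 0.697, CV ≈ 0.791

If T ~ Lognormal(μ,σ) then ln T ~ Normal(μ,σ), so the p-quantile of ln T is μ + z_p·σ.
ln(1.19) = 0.174 and ln(2.34) = 0.8502; z_{0.05} = -1.645, z_{0.25} = -0.6745.
σ = (0.8502 − 0.174)/(-0.6745 − (-1.645)) = 0.697.
μ = 0.174 − (-1.645)·0.697 = 1.320.
CV = √(exp(σ²)−1) = √(exp(0.4856)−1) = 0.791.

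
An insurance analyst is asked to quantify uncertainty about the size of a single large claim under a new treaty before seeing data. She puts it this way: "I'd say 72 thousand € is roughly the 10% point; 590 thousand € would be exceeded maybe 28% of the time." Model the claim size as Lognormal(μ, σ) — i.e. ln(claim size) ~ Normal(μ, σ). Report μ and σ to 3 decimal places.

μ ≈ 5.723, σ ≈ 1.128

If T ~ Lognormal(μ,σ) then ln T ~ Normal(μ,σ), so the p-quantile of ln T is μ + z_p·σ.
ln(72) = 4.277 and ln(590) = 6.38; z_{0.1} = -1.282, z_{0.72} = 0.5828.
σ = (6.38 − 4.277)/(0.5828 − (-1.282)) = 1.128.
μ = 4.277 − (-1.282)·1.128 = 5.723.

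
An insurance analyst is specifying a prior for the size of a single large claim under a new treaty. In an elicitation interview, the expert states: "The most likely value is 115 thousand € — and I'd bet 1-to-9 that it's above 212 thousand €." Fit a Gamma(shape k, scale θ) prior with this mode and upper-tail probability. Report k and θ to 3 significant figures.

k ≈ 6.1, θ ≈ 22.6

Gamma(k,θ) with k>1 has mode (k−1)θ, so θ = 115/(k−1).
Need P(X < 212) = 0.9 with θ tied to k this way. Start at k = 2, θ = 115: P(X<212) ≈ 0.550.
Too low — raise k to concentrate. Iterating converges to k ≈ 6.1.
Then θ = 115/(6.1−1) ≈ 22.6.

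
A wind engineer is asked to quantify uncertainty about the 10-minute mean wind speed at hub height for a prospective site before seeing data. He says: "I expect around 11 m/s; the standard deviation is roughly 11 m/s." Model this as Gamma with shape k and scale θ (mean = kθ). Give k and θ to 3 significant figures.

For Gamma(k, scale θ): mean = kθ, variance = kθ², so CV = 1/√k.
CV = SD/mean = 11/11 = 1, hence k = 1/CV² = 1.
Then θ = mean/k = 11/1 = 11.

k ≈ 1, θ ≈ 11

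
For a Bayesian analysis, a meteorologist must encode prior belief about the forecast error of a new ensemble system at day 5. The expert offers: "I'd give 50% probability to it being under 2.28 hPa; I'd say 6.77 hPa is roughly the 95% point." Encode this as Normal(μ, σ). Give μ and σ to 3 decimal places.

For Normal(μ,σ), the p-quantile is μ + z_p·σ. Here z_{0.5} = 0, z_{0.95} = 1.645.
So 2.28 = μ + 0σ and 6.77 = μ + 1.645σ.
Subtracting: σ = (6.77 − 2.28)/(1.645 − (0)) = 2.730.
Then μ = 2.28 − (0)·2.730 = 2.280.

μ = 2.280, σ = 2.730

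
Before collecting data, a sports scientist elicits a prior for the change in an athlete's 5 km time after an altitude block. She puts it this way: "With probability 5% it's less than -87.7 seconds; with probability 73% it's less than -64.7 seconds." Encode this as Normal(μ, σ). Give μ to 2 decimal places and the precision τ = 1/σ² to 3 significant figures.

μ = -70.94, τ = 0.00964

The p-quantile of Normal(μ,σ) is μ + z_p·σ, with z_{0.05} = -1.645 and z_{0.73} = 0.6128.
Eliminate σ: μ = (z₂·x₁ − z₁·x₂)/(z₂ − z₁) = (0.6128·-87.7 − (-1.645)·-64.7)/2.258 = -70.94.
Then σ = (x₂ − x₁)/(z₂ − z₁) = (-64.7 − -87.7)/2.258 = 10.19.
Precision τ = 1/σ² = 1/10.19² = 0.00964.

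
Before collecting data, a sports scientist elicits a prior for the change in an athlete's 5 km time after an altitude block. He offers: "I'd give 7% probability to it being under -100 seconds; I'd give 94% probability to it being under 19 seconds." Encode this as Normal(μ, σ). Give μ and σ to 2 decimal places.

For Normal(μ,σ), the p-quantile is μ + z_p·σ. Here z_{0.07} = -1.476, z_{0.94} = 1.555.
So -100 = μ − 1.476σ and 19 = μ + 1.555σ.
Subtracting: σ = (19 − -100)/(1.555 − (-1.476)) = 39.27.
Then μ = -100 − (-1.476)·39.27 = -42.05.

μ = -42.05, σ = 39.27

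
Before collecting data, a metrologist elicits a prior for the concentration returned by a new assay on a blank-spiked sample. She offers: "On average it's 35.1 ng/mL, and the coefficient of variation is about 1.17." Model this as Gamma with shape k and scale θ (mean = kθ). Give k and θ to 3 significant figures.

For Gamma(k, scale θ): mean = kθ, variance = kθ², so CV = 1/√k.
CV = 1.17, hence k = 1/CV² = 0.731.
Then θ = mean/k = 35.1/0.731 = 48.

k ≈ 0.731, θ ≈ 48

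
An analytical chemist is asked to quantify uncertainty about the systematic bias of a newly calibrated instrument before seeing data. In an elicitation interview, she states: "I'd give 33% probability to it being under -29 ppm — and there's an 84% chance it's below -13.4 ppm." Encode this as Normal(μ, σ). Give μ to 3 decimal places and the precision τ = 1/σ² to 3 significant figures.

The p-quantile of Normal(μ,σ) is μ + z_p·σ, with z_{0.33} = -0.4399 and z_{0.84} = 0.9945.
Eliminate σ: μ = (z₂·x₁ − z₁·x₂)/(z₂ − z₁) = (0.9945·-29 − (-0.4399)·-13.4)/1.434 = -24.216.
Then σ = (x₂ − x₁)/(z₂ − z₁) = (-13.4 − -29)/1.434 = 10.876.
Precision τ = 1/σ² = 1/10.88² = 0.00845.

μ = -24.216, τ = 0.00845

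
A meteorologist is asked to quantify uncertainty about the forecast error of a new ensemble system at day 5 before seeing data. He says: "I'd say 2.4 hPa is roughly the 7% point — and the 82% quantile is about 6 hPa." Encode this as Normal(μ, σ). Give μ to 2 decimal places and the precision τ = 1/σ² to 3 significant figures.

μ = 4.62, τ = 0.441

The p-quantile of Normal(μ,σ) is μ + z_p·σ, with z_{0.07} = -1.476 and z_{0.82} = 0.9154.
Eliminate σ: μ = (z₂·x₁ − z₁·x₂)/(z₂ − z₁) = (0.9154·2.4 − (-1.476)·6)/2.391 = 4.62.
Then σ = (x₂ − x₁)/(z₂ − z₁) = (6 − 2.4)/2.391 = 1.51.
Precision τ = 1/σ² = 1/1.506² = 0.441.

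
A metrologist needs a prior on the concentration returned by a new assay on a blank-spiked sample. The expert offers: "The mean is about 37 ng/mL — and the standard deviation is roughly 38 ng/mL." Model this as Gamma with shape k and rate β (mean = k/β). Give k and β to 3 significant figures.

For Gamma(k, rate β): mean = k/β, variance = k/β², so CV = 1/√k.
CV = SD/mean = 38/37 = 1.027, hence k = 1/CV² = 0.948.
Then β = k/mean = 0.948/37 = 0.0256.

k ≈ 0.948, β ≈ 0.0256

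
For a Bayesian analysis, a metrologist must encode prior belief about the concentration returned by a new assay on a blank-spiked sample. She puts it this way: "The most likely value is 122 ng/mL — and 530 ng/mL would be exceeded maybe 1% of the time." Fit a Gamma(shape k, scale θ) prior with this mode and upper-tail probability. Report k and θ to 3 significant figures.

Gamma(k,θ) with k>1 has mode (k−1)θ, so θ = 122/(k−1).
Need P(X < 530) = 0.99 with θ tied to k this way. Start at k = 2, θ = 122: P(X<530) ≈ 0.931.
Too low — raise k to concentrate. Iterating converges to k ≈ 2.89.
Then θ = 122/(2.89−1) ≈ 64.4.

k ≈ 2.89, θ ≈ 64.4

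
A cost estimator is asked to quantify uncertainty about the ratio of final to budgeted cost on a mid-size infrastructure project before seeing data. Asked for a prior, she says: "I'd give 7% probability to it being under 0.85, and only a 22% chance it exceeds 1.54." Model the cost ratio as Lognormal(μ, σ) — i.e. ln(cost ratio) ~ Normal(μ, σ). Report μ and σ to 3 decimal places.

μ ≈ 0.228, σ ≈ 0.264

If T ~ Lognormal(μ,σ) then ln T ~ Normal(μ,σ), so the p-quantile of ln T is μ + z_p·σ.
ln(0.85) = -0.1625 and ln(1.54) = 0.4318; z_{0.07} = -1.476, z_{0.78} = 0.7722.
σ = (0.4318 − -0.1625)/(0.7722 − (-1.476)) = 0.264.
μ = -0.1625 − (-1.476)·0.264 = 0.228.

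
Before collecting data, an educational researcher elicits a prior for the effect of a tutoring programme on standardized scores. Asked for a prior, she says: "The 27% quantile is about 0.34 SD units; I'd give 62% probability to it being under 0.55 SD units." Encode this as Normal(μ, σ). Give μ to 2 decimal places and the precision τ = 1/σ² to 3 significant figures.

The p-quantile of Normal(μ,σ) is μ + z_p·σ, with z_{0.27} = -0.6128 and z_{0.62} = 0.3055.
Eliminate σ: μ = (z₂·x₁ − z₁·x₂)/(z₂ − z₁) = (0.3055·0.34 − (-0.6128)·0.55)/0.9183 = 0.48.
Then σ = (x₂ − x₁)/(z₂ − z₁) = (0.55 − 0.34)/0.9183 = 0.23.
Precision τ = 1/σ² = 1/0.2287² = 19.1.

μ = 0.48, τ = 19.1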